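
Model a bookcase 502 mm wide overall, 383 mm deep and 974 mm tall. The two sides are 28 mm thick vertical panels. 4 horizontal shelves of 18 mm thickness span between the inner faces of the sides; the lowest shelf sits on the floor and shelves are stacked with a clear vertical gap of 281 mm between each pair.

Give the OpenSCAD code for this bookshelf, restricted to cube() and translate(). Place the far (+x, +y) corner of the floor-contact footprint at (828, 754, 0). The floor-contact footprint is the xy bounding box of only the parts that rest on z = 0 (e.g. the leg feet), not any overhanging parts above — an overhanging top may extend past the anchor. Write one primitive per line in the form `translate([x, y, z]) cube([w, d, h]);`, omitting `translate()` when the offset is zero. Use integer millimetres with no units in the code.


translate([326, 371, 0]) cube([28, 383, 974]);
translate([800, 371, 0]) cube([28, 383, 974]);
translate([354, 371, 0]) cube([446, 383, 18]);
translate([354, 371, 299]) cube([446, 383, 18]);
translate([354, 371, 598]) cube([446, 383, 18]);
translate([354, 371, 897]) cube([446, 383, 18]);


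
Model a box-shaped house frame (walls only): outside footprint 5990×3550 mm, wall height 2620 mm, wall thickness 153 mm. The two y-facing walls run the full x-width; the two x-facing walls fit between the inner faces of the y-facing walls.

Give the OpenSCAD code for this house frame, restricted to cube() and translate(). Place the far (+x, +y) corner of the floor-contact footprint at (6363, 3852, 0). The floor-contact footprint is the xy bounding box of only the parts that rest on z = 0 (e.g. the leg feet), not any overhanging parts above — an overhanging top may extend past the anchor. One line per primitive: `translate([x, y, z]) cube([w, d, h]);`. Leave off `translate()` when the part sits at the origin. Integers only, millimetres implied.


translate([373, 302, 0]) cube([5990, 153, 2620]);
translate([373, 3699, 0]) cube([5990, 153, 2620]);
translate([373, 455, 0]) cube([153, 3244, 2620]);
translate([6210, 455, 0]) cube([153, 3244, 2620]);


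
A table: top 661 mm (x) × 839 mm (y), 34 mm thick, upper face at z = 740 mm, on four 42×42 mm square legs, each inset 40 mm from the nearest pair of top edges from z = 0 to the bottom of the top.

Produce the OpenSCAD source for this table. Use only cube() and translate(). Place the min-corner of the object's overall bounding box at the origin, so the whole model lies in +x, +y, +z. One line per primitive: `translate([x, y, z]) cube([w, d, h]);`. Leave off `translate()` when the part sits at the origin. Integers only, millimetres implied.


translate([0, 0, 706]) cube([661, 839, 34]);
translate([40, 40, 0]) cube([42, 42, 706]);
translate([579, 40, 0]) cube([42, 42, 706]);
translate([40, 757, 0]) cube([42, 42, 706]);
translate([579, 757, 0]) cube([42, 42, 706]);


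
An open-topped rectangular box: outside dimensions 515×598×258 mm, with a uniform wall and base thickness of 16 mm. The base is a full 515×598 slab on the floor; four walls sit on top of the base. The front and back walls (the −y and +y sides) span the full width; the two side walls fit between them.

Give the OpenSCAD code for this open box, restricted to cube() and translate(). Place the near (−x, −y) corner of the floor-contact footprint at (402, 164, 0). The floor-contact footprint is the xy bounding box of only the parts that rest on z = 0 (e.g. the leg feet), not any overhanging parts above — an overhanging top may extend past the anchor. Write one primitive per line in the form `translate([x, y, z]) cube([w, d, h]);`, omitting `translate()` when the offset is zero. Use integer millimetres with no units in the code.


translate([402, 164, 0]) cube([515, 598, 16]);
translate([402, 164, 16]) cube([515, 16, 242]);
translate([402, 746, 16]) cube([515, 16, 242]);
translate([402, 180, 16]) cube([16, 566, 242]);
translate([901, 180, 16]) cube([16, 566, 242]);


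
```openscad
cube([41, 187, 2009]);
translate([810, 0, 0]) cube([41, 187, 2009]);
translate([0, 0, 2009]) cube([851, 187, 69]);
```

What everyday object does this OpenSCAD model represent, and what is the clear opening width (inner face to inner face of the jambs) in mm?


A door frame. The clear opening width is 769 mm.

Two 2009 mm tall posts with a header on top — a door frame. The left jamb is 41 mm wide at x = 0; the right jamb starts at x = 810. The clear opening is 810 − 41 = 769 mm.


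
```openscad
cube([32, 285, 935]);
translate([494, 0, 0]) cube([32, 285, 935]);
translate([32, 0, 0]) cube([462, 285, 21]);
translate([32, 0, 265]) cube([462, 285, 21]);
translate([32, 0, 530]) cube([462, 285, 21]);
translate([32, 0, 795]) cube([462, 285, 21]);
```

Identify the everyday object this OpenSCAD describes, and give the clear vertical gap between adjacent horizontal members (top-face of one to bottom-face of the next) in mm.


A bookshelf. The clear shelf gap is 244 mm.

Two tall side panels with 4 horizontal boards between them — a bookshelf. The first two shelf undersides are at z = 0 and z = 265; with shelf thickness 21, the clear gap is 265 − 0 − 21 = 244 mm.


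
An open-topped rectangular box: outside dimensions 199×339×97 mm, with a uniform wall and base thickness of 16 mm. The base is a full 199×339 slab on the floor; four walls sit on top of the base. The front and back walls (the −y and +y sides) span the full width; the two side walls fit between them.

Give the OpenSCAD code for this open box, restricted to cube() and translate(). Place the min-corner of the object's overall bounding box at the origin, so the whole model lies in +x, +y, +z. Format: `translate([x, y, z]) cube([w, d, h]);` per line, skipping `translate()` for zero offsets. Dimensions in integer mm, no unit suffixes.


cube([199, 339, 16]);
translate([0, 0, 16]) cube([199, 16, 81]);
translate([0, 323, 16]) cube([199, 16, 81]);
translate([0, 16, 16]) cube([16, 307, 81]);
translate([183, 16, 16]) cube([16, 307, 81]);


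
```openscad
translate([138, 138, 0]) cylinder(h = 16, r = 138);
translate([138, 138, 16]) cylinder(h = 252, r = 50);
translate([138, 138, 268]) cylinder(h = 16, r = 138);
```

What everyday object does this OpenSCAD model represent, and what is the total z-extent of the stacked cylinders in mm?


A spool. The overall height is 284 mm.

Three coaxial cylinders, large–small–large — a spool. Two 16 mm flanges and a 252 mm core give 16 + 252 + 16 = 284 mm.


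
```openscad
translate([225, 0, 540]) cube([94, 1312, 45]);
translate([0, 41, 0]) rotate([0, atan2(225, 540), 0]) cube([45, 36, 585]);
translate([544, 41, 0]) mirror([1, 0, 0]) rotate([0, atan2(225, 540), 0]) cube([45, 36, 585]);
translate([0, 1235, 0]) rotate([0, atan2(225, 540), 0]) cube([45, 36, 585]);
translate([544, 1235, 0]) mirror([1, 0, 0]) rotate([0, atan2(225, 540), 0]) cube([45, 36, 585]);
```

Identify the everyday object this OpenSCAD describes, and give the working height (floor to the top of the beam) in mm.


A sawhorse. The overall height is 585 mm.

A beam across two mirrored pairs of raked legs — a sawhorse. The beam's underside is at z = 540 (matching the legs' vertical rise in atan2(225, 540)) and the beam is 45 mm tall, so its top is at 540 + 45 = 585 mm. The raked legs top out at the beam's underside, so that is the highest point.


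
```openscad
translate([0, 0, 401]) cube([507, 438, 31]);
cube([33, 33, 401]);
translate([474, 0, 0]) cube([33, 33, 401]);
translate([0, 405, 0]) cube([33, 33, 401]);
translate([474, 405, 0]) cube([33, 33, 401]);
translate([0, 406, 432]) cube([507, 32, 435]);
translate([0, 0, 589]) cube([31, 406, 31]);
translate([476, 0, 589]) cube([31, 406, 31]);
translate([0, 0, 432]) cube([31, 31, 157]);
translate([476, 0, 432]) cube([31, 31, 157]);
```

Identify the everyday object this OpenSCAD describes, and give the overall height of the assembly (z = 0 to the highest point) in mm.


A chair. The overall height is 867 mm.

A slab on four corner posts with a tall panel at the back — a chair. The seat slab sits at z = 401 with thickness 31, and the 435 mm backrest starts at the seat top, so the overall height is 401 + 31 + 435 = 867 mm.


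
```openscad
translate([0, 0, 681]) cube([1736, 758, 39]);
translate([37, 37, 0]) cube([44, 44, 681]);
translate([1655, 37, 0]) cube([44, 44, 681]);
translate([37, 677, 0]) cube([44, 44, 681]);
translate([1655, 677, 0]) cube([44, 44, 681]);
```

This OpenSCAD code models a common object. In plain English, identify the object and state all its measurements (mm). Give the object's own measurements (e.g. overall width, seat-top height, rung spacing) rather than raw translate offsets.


A table: top 1736 mm (x) × 758 mm (y), 39 mm thick, upper face at z = 720 mm, on four 44×44 mm square legs, each inset 37 mm from the nearest pair of top edges from z = 0 to the bottom of the top.


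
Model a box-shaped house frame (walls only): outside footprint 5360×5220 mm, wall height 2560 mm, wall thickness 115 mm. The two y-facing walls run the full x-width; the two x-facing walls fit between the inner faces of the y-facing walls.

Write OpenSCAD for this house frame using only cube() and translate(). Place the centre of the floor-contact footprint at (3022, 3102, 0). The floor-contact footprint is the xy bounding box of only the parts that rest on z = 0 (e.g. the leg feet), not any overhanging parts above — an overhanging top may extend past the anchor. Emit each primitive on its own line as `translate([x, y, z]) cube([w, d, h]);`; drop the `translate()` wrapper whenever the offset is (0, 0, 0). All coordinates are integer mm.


translate([342, 492, 0]) cube([5360, 115, 2560]);
translate([342, 5597, 0]) cube([5360, 115, 2560]);
translate([342, 607, 0]) cube([115, 4990, 2560]);
translate([5587, 607, 0]) cube([115, 4990, 2560]);


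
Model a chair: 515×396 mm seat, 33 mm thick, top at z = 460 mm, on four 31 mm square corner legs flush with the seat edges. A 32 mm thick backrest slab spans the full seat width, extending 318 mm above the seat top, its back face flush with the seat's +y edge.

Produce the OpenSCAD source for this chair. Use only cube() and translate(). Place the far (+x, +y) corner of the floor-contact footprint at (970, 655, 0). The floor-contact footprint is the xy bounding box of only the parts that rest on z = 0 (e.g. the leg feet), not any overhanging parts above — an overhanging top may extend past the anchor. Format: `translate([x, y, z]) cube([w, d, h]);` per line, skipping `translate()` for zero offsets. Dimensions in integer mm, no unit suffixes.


translate([455, 259, 427]) cube([515, 396, 33]);
translate([455, 259, 0]) cube([31, 31, 427]);
translate([939, 259, 0]) cube([31, 31, 427]);
translate([455, 624, 0]) cube([31, 31, 427]);
translate([939, 624, 0]) cube([31, 31, 427]);
translate([455, 623, 460]) cube([515, 32, 318]);


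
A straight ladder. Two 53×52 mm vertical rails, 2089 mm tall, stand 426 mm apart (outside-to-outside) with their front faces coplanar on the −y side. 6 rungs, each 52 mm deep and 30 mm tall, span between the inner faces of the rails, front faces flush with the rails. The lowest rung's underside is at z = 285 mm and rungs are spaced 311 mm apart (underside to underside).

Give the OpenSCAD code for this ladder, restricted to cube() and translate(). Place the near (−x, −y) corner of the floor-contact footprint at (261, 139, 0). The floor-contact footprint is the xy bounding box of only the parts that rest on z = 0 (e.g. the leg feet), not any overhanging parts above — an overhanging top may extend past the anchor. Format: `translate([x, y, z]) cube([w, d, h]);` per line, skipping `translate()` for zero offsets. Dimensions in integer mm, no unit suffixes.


// rung span = 426 - 2*53 = 320
// rung[k] z = 285 + k*311
translate([261, 139, 0]) cube([53, 52, 2089]);
translate([634, 139, 0]) cube([53, 52, 2089]);
translate([314, 139, 285]) cube([320, 52, 30]);
translate([314, 139, 596]) cube([320, 52, 30]);
translate([314, 139, 907]) cube([320, 52, 30]);
translate([314, 139, 1218]) cube([320, 52, 30]);
translate([314, 139, 1529]) cube([320, 52, 30]);
translate([314, 139, 1840]) cube([320, 52, 30]);


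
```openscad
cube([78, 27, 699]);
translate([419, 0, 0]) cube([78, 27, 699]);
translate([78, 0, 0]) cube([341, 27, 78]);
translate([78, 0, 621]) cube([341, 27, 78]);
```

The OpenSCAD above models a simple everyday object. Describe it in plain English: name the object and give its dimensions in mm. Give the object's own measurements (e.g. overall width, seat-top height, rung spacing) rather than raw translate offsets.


A rectangular picture frame lying in the x–z plane (depth along y). The opening is 341 mm wide (x) by 543 mm tall (z), surrounded by a border 78 mm wide on all four sides. The frame is 27 mm deep and is made of two full-height vertical stiles with two horizontal rails fitted between them.


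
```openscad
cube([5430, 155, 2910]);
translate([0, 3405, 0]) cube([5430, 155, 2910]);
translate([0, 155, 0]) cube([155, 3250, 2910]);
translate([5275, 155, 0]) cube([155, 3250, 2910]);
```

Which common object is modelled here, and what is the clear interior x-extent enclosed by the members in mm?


A house (or room) frame. The interior width is 5120 mm.

Four 2910 mm walls enclosing a rectangle with no floor or roof — a room or house frame. Outside width is 5430 mm and wall thickness is 155 mm, so the interior width is 5430 − 2 × 155 = 5120 mm.


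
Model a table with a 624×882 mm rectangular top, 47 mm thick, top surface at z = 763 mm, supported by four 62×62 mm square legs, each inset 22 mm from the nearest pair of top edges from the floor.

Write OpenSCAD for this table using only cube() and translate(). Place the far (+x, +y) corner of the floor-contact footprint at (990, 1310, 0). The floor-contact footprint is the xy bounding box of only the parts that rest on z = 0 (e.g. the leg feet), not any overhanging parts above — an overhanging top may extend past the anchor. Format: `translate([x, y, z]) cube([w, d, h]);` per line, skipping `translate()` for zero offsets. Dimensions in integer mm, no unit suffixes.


translate([388, 450, 716]) cube([624, 882, 47]);
translate([410, 472, 0]) cube([62, 62, 716]);
translate([928, 472, 0]) cube([62, 62, 716]);
translate([410, 1248, 0]) cube([62, 62, 716]);
translate([928, 1248, 0]) cube([62, 62, 716]);


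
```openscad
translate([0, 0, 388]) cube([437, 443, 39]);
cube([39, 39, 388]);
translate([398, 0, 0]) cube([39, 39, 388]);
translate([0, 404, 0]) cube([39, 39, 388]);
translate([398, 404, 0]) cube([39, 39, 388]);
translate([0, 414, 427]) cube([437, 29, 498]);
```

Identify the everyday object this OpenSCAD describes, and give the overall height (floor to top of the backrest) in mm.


A chair. The overall height is 925 mm.

A slab on four corner posts with a tall panel at the back — a chair. The seat slab sits at z = 388 with thickness 39, and the 498 mm backrest starts at the seat top, so the overall height is 388 + 39 + 498 = 925 mm.


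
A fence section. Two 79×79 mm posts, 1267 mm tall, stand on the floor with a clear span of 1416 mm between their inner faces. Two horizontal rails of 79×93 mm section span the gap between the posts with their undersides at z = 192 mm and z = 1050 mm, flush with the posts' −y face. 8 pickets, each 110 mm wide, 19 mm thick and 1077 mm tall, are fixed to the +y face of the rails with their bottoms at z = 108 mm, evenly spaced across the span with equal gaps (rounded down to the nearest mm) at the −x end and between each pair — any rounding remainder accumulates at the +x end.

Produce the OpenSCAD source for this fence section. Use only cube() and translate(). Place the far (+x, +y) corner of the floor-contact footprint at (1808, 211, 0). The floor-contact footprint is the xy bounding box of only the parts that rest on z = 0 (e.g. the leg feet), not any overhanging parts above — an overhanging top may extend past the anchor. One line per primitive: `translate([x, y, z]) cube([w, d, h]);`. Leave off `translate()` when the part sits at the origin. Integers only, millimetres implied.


translate([234, 132, 0]) cube([79, 79, 1267]);
translate([1729, 132, 0]) cube([79, 79, 1267]);
translate([313, 132, 192]) cube([1416, 79, 93]);
translate([313, 132, 1050]) cube([1416, 79, 93]);
translate([372, 211, 108]) cube([110, 19, 1077]);
translate([541, 211, 108]) cube([110, 19, 1077]);
translate([710, 211, 108]) cube([110, 19, 1077]);
translate([879, 211, 108]) cube([110, 19, 1077]);
translate([1048, 211, 108]) cube([110, 19, 1077]);
translate([1217, 211, 108]) cube([110, 19, 1077]);
translate([1386, 211, 108]) cube([110, 19, 1077]);
translate([1555, 211, 108]) cube([110, 19, 1077]);


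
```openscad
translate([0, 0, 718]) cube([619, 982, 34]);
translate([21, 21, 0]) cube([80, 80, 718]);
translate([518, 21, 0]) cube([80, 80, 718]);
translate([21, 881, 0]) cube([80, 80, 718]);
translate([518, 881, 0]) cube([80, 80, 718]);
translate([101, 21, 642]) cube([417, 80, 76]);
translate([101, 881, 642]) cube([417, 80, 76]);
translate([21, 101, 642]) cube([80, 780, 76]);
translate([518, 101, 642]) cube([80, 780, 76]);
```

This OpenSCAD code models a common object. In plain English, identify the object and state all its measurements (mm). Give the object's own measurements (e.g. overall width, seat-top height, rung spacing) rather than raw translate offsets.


A table: top 619 mm (x) × 982 mm (y), 34 mm thick, upper face at z = 752 mm, on four 80×80 mm square legs, each inset 21 mm from the nearest pair of top edges from z = 0 to the bottom of the top. Four apron rails, 80 mm thick and 76 mm tall, run between adjacent legs with their top edges flush with the underside of the top and their outer faces flush with the legs' outer faces.


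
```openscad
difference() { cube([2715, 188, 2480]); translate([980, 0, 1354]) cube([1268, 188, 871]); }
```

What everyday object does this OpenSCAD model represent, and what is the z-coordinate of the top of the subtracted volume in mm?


A wall with a window opening. The window head height is 2225 mm.

A wall with a rectangular opening subtracted — a window. Sill at z = 1354, opening 871 mm tall, so the head is at 1354 + 871 = 2225 mm.


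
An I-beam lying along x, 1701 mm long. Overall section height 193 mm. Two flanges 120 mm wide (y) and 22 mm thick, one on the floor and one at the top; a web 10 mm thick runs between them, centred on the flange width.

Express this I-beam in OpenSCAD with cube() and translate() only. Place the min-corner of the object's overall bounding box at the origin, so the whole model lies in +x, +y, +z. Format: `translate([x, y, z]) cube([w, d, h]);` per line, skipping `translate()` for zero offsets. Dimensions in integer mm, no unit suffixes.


cube([1701, 120, 22]);
translate([0, 55, 22]) cube([1701, 10, 149]);
translate([0, 0, 171]) cube([1701, 120, 22]);


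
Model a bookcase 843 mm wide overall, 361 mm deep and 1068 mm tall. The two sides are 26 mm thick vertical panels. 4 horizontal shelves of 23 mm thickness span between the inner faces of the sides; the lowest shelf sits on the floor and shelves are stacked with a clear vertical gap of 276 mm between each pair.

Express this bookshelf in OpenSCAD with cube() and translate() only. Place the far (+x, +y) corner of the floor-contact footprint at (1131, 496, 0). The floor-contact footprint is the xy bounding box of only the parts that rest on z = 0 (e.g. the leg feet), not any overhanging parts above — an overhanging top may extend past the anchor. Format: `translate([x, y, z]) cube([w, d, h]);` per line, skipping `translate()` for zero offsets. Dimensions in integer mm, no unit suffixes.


translate([288, 135, 0]) cube([26, 361, 1068]);
translate([1105, 135, 0]) cube([26, 361, 1068]);
translate([314, 135, 0]) cube([791, 361, 23]);
translate([314, 135, 299]) cube([791, 361, 23]);
translate([314, 135, 598]) cube([791, 361, 23]);
translate([314, 135, 897]) cube([791, 361, 23]);


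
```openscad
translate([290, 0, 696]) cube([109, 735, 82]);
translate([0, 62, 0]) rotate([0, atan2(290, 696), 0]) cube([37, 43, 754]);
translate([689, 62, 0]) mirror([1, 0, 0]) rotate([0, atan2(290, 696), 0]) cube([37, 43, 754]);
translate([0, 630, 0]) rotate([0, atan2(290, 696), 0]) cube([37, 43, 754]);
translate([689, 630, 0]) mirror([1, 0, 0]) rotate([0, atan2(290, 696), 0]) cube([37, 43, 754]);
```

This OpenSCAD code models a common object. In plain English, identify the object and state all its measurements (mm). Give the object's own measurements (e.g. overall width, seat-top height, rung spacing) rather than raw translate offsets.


A sawhorse. A 109×735×82 mm beam (x, y, z) sits on two A-frame leg pairs. Each pair is two raked legs of 37×43 mm section (43 mm along y) splaying symmetrically in x. Each leg rises 696 mm vertically over 290 mm of horizontal reach and is 754 mm long along its own axis. Every leg's outer bottom edge rests on the floor and its outer top edge meets a bottom edge of the beam — the left legs (tilting toward +x) meet the beam's −x bottom edge, the right legs (their mirror images, tilting toward −x) meet its +x bottom edge — so the leg tops tuck under the beam, the beam's underside is 696 mm above the floor, and the feet are 689 mm apart outside-to-outside with the beam centred between them. The two leg pairs are set in 62 mm from either end of the beam.


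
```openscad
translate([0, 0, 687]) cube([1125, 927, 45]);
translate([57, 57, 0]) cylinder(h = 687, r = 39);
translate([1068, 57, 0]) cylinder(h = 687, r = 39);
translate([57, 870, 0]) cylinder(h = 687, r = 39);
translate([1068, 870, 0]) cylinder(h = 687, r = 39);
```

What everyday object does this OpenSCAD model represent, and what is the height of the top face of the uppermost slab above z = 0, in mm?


A table. The table height is 732 mm.

A 1125×927×45 slab sits at z = 687 on four Ø78 mm round legs — a table. The top surface is at 687 + 45 = 732 mm.


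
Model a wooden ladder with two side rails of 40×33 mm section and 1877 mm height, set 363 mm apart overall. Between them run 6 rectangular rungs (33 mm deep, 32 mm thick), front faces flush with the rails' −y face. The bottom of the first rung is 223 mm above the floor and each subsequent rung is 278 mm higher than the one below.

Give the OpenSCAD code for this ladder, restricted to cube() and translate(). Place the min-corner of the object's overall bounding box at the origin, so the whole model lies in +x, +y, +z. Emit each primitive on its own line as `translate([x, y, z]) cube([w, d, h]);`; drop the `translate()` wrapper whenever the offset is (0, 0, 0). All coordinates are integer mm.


cube([40, 33, 1877]);
translate([323, 0, 0]) cube([40, 33, 1877]);
translate([40, 0, 223]) cube([283, 33, 32]);
translate([40, 0, 501]) cube([283, 33, 32]);
translate([40, 0, 779]) cube([283, 33, 32]);
translate([40, 0, 1057]) cube([283, 33, 32]);
translate([40, 0, 1335]) cube([283, 33, 32]);
translate([40, 0, 1613]) cube([283, 33, 32]);


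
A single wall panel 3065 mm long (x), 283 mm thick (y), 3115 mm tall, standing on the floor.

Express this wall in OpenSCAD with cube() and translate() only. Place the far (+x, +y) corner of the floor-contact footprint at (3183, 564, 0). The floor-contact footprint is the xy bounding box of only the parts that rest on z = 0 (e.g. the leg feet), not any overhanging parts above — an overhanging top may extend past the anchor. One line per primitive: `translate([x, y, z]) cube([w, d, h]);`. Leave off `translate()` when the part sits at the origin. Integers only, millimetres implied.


translate([118, 281, 0]) cube([3065, 283, 3115]);


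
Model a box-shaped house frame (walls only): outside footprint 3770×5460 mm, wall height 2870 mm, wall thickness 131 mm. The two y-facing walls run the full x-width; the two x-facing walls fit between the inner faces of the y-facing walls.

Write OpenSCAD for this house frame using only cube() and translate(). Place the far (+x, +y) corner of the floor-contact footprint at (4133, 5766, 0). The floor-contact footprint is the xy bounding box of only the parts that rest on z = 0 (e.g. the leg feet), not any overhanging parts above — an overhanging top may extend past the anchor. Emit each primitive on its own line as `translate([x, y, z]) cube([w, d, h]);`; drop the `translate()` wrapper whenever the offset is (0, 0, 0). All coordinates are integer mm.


translate([363, 306, 0]) cube([3770, 131, 2870]);
translate([363, 5635, 0]) cube([3770, 131, 2870]);
translate([363, 437, 0]) cube([131, 5198, 2870]);
translate([4002, 437, 0]) cube([131, 5198, 2870]);


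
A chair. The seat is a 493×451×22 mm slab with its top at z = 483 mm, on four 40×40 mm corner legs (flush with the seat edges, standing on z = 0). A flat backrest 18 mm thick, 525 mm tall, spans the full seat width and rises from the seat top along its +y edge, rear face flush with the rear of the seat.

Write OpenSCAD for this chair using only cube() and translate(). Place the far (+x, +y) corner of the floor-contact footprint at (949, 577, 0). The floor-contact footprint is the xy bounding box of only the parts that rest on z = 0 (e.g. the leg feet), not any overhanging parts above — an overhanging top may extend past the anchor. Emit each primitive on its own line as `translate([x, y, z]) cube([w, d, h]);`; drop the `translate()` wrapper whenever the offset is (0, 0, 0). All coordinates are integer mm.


// leg_h = 483 - 22 = 461
translate([456, 126, 461]) cube([493, 451, 22]);
translate([456, 126, 0]) cube([40, 40, 461]);
translate([909, 126, 0]) cube([40, 40, 461]);
translate([456, 537, 0]) cube([40, 40, 461]);
translate([909, 537, 0]) cube([40, 40, 461]);
translate([456, 559, 483]) cube([493, 18, 525]);


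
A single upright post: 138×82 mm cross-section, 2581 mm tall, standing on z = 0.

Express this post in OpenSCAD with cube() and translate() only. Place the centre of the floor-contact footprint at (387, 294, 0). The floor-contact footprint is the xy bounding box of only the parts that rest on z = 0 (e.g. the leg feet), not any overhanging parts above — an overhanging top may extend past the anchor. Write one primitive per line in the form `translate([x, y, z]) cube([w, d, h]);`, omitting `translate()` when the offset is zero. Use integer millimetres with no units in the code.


translate([318, 253, 0]) cube([138, 82, 2581]);


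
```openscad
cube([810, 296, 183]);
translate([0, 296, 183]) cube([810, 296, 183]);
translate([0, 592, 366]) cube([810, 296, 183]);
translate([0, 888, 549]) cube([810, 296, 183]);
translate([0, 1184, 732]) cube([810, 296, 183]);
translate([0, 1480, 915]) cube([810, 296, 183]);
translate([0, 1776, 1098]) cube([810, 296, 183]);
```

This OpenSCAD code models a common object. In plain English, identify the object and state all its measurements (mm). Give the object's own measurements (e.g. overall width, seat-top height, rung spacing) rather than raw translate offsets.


A straight staircase of 7 solid steps. Each step is 810 mm wide (x), 296 mm deep (y, the going) and 183 mm tall (the rise). The first step rests on the floor; each subsequent step sits one going further in +y and one rise higher in +z, directly behind and above the previous step with no overlap.


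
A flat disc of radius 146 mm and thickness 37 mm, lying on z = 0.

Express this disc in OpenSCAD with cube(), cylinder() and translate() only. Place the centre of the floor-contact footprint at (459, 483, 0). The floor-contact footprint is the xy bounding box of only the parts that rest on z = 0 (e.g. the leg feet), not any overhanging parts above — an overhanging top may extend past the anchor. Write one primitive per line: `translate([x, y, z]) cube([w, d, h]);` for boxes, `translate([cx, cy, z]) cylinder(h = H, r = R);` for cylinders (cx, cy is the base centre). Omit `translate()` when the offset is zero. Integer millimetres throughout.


translate([459, 483, 0]) cylinder(h = 37, r = 146);


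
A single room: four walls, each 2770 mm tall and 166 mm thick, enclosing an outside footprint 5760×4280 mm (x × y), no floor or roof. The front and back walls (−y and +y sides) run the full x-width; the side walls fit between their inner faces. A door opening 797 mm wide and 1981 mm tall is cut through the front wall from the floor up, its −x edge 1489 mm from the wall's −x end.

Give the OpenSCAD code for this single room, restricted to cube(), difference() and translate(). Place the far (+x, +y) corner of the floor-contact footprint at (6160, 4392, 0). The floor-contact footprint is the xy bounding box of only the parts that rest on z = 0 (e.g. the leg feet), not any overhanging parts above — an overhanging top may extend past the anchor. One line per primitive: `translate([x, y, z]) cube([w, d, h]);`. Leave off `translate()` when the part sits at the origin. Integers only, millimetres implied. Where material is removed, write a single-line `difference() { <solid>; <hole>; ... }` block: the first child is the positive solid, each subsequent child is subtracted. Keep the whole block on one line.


difference() { translate([400, 112, 0]) cube([5760, 166, 2770]); translate([1889, 112, 0]) cube([797, 166, 1981]); }
translate([400, 4226, 0]) cube([5760, 166, 2770]);
translate([400, 278, 0]) cube([166, 3948, 2770]);
translate([5994, 278, 0]) cube([166, 3948, 2770]);


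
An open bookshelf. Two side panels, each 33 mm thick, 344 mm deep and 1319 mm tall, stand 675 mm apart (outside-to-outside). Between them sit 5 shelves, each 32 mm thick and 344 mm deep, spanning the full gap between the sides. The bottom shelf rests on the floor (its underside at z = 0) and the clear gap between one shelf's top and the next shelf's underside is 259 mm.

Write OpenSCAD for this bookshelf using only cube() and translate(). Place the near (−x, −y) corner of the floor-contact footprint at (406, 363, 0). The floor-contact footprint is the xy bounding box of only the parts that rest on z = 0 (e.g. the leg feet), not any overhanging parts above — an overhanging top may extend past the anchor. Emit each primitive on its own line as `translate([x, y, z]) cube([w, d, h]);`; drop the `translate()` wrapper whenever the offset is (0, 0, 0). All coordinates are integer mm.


translate([406, 363, 0]) cube([33, 344, 1319]);
translate([1048, 363, 0]) cube([33, 344, 1319]);
translate([439, 363, 0]) cube([609, 344, 32]);
translate([439, 363, 291]) cube([609, 344, 32]);
translate([439, 363, 582]) cube([609, 344, 32]);
translate([439, 363, 873]) cube([609, 344, 32]);
translate([439, 363, 1164]) cube([609, 344, 32]);


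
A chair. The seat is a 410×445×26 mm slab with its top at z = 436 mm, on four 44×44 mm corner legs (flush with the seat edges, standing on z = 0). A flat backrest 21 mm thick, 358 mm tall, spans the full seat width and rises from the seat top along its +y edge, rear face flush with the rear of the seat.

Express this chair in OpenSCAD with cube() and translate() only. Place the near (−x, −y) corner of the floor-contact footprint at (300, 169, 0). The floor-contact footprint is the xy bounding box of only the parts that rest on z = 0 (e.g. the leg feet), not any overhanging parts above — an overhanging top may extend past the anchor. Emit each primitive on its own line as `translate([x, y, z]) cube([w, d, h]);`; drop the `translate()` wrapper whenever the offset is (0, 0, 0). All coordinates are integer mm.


translate([300, 169, 410]) cube([410, 445, 26]);
translate([300, 169, 0]) cube([44, 44, 410]);
translate([666, 169, 0]) cube([44, 44, 410]);
translate([300, 570, 0]) cube([44, 44, 410]);
translate([666, 570, 0]) cube([44, 44, 410]);
translate([300, 593, 436]) cube([410, 21, 358]);


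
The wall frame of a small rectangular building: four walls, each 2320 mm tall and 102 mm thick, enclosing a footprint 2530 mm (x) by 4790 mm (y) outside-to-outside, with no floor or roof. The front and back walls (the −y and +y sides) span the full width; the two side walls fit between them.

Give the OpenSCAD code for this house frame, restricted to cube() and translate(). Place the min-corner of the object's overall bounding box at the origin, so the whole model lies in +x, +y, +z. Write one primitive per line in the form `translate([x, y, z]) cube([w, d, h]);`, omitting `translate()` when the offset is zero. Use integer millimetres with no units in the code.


cube([2530, 102, 2320]);
translate([0, 4688, 0]) cube([2530, 102, 2320]);
translate([0, 102, 0]) cube([102, 4586, 2320]);
translate([2428, 102, 0]) cube([102, 4586, 2320]);


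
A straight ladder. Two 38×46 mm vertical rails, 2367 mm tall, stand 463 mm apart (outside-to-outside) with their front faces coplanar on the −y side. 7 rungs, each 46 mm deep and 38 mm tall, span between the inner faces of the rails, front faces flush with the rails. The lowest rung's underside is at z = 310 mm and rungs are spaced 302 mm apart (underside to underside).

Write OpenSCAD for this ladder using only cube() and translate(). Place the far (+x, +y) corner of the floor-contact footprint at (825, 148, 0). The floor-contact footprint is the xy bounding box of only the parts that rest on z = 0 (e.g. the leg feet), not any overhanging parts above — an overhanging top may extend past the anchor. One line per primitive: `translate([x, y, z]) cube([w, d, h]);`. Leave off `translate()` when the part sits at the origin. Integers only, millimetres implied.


// rung span = 463 - 2*38 = 387
// rung[k] z = 310 + k*302
translate([362, 102, 0]) cube([38, 46, 2367]);
translate([787, 102, 0]) cube([38, 46, 2367]);
translate([400, 102, 310]) cube([387, 46, 38]);
translate([400, 102, 612]) cube([387, 46, 38]);
translate([400, 102, 914]) cube([387, 46, 38]);
translate([400, 102, 1216]) cube([387, 46, 38]);
translate([400, 102, 1518]) cube([387, 46, 38]);
translate([400, 102, 1820]) cube([387, 46, 38]);
translate([400, 102, 2122]) cube([387, 46, 38]);


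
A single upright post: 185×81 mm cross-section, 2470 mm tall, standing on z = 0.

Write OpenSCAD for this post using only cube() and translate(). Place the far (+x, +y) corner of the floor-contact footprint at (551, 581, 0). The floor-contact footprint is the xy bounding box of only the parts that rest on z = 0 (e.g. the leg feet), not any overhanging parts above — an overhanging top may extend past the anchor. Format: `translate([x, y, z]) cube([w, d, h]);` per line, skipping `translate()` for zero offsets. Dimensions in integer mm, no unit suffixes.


translate([366, 500, 0]) cube([185, 81, 2470]);


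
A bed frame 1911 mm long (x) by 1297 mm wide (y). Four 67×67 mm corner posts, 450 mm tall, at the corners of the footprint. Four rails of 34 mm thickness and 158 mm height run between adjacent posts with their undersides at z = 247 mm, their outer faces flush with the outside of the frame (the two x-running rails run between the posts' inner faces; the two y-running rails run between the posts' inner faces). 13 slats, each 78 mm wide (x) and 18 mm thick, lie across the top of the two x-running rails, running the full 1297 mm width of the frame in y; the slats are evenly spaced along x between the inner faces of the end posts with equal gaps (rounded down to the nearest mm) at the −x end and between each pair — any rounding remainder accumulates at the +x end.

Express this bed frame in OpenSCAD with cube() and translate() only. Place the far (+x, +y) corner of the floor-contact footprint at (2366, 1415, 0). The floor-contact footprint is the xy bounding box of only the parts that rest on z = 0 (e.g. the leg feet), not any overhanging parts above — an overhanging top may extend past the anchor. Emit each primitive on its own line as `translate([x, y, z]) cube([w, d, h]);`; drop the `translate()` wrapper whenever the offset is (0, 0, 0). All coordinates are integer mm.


translate([455, 118, 0]) cube([67, 67, 450]);
translate([455, 1348, 0]) cube([67, 67, 450]);
translate([2299, 118, 0]) cube([67, 67, 450]);
translate([2299, 1348, 0]) cube([67, 67, 450]);
translate([522, 118, 247]) cube([1777, 34, 158]);
translate([522, 1381, 247]) cube([1777, 34, 158]);
translate([455, 185, 247]) cube([34, 1163, 158]);
translate([2332, 185, 247]) cube([34, 1163, 158]);
translate([576, 118, 405]) cube([78, 1297, 18]);
translate([708, 118, 405]) cube([78, 1297, 18]);
translate([840, 118, 405]) cube([78, 1297, 18]);
translate([972, 118, 405]) cube([78, 1297, 18]);
translate([1104, 118, 405]) cube([78, 1297, 18]);
translate([1236, 118, 405]) cube([78, 1297, 18]);
translate([1368, 118, 405]) cube([78, 1297, 18]);
translate([1500, 118, 405]) cube([78, 1297, 18]);
translate([1632, 118, 405]) cube([78, 1297, 18]);
translate([1764, 118, 405]) cube([78, 1297, 18]);
translate([1896, 118, 405]) cube([78, 1297, 18]);
translate([2028, 118, 405]) cube([78, 1297, 18]);
translate([2160, 118, 405]) cube([78, 1297, 18]);


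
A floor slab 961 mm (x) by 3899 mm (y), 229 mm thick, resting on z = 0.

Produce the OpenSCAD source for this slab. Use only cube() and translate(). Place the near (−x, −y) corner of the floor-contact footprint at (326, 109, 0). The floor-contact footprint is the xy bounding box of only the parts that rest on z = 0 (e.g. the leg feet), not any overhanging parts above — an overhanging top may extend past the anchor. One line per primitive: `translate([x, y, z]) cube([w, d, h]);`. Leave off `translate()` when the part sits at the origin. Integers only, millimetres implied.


translate([326, 109, 0]) cube([961, 3899, 229]);


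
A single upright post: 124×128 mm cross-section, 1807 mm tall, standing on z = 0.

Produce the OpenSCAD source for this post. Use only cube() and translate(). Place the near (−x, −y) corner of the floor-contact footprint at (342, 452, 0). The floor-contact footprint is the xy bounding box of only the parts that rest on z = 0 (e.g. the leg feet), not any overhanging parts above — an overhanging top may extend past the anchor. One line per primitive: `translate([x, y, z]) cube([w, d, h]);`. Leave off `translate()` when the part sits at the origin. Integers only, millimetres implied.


translate([342, 452, 0]) cube([124, 128, 1807]);


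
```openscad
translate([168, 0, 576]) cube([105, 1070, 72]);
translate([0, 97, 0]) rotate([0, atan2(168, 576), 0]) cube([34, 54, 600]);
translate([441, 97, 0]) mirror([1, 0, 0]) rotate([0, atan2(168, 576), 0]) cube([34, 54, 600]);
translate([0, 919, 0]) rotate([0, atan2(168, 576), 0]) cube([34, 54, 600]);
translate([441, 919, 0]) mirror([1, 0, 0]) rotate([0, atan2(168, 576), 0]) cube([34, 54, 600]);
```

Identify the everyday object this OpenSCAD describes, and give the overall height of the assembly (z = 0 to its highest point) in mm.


A sawhorse. The overall height is 648 mm.

A beam across two mirrored pairs of raked legs — a sawhorse. The beam's underside is at z = 576 (matching the legs' vertical rise in atan2(168, 576)) and the beam is 72 mm tall, so its top is at 576 + 72 = 648 mm. The raked legs top out at the beam's underside, so that is the highest point.


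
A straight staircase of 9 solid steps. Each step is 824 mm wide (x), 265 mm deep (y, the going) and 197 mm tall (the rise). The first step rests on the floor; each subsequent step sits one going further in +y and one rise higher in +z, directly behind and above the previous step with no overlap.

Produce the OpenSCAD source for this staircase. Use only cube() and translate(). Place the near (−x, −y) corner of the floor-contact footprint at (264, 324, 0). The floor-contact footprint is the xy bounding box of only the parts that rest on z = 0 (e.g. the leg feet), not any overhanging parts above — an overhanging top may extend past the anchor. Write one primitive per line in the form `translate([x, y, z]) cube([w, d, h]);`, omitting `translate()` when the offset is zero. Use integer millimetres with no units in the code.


translate([264, 324, 0]) cube([824, 265, 197]);
translate([264, 589, 197]) cube([824, 265, 197]);
translate([264, 854, 394]) cube([824, 265, 197]);
translate([264, 1119, 591]) cube([824, 265, 197]);
translate([264, 1384, 788]) cube([824, 265, 197]);
translate([264, 1649, 985]) cube([824, 265, 197]);
translate([264, 1914, 1182]) cube([824, 265, 197]);
translate([264, 2179, 1379]) cube([824, 265, 197]);
translate([264, 2444, 1576]) cube([824, 265, 197]);
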